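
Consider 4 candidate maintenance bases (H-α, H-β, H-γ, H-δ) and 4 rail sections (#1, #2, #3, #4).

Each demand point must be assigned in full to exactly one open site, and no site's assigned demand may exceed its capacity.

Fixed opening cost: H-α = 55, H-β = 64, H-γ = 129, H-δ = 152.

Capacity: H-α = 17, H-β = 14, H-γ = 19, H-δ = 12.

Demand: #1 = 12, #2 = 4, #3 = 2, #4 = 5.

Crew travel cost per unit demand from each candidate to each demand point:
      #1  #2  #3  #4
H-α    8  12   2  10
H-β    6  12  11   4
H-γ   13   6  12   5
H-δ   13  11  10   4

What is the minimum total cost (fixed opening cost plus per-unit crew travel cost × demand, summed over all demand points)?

287

Open {H-α, H-β}; cheapest assignment that respects the capacities:
  H-α (cap 17, load 14): #1, #3 — cost 12×8 + 2×2 = 100
  H-β (cap 14, load 9): #2, #4 — cost 4×12 + 5×4 = 68
  Shipping 168, fixed 119 → total 287.
  Any other capacity-feasible assignment to {H-α, H-β} ships for at least 168.
Compare {H-α, H-γ}: its best feasible assignment gives total 333.
Compare {H-β, H-γ}: its best feasible assignment gives total 336.
Every other set of open sites that can feasibly serve all demand totals ≥ 333 even under its best assignment. Minimum: 287.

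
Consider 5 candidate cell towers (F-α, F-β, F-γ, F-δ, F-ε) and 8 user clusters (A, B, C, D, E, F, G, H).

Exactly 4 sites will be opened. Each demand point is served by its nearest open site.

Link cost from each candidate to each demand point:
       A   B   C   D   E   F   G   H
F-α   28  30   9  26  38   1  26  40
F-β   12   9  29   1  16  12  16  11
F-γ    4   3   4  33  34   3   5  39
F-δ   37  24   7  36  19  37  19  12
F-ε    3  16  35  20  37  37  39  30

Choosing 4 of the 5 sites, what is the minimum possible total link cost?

Open {F-α, F-β, F-γ, F-ε}.
  A→F-ε 3, B→F-γ 3, C→F-γ 4, D→F-β 1, E→F-β 16, F→F-α 1, G→F-γ 5, H→F-β 11  ⇒ total 44.
Compare {F-α, F-β, F-γ, F-δ}: total 45.
Compare {F-β, F-γ, F-δ, F-ε}: total 46.
No size-4 selection does better; minimum is 44.

44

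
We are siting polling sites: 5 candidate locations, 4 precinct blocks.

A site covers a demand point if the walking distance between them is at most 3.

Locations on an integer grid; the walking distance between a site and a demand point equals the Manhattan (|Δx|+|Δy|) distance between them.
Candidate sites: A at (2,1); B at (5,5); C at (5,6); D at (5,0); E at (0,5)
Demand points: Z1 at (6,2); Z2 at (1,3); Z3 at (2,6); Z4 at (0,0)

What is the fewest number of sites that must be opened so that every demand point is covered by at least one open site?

3

Coverage sets (demand points within 3 of each site):
  A: {Z2, Z4}
  B: {}
  C: {Z3}
  D: {Z1}
  E: {Z2, Z3}
No 2 sites suffice: every size-2 union leaves at least one demand point uncovered.
But {A, C, D} covers everything, so the minimum is 3.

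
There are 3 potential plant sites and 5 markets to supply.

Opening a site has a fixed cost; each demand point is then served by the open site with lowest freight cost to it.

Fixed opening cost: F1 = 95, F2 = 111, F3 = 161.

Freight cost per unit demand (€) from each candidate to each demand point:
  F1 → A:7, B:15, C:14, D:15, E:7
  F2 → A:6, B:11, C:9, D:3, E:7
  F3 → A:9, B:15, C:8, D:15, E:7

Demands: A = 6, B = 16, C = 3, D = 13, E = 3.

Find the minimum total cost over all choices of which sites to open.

Open {F2}: assign each demand point to its cheapest open site.
  A→F2 6×6=36, B→F2 16×11=176, C→F2 3×9=27, D→F2 13×3=39, E→F2 3×7=21
  freight cost 299, fixed 111 → total 410.
Compare {F1, F2}: freight cost 299 + fixed 206 = 505.
Compare {F2, F3}: freight cost 296 + fixed 272 = 568.
Compare {F1}: freight cost 540 + fixed 95 = 635.
All other subsets cost ≥ 505. Minimum total cost: 410.

410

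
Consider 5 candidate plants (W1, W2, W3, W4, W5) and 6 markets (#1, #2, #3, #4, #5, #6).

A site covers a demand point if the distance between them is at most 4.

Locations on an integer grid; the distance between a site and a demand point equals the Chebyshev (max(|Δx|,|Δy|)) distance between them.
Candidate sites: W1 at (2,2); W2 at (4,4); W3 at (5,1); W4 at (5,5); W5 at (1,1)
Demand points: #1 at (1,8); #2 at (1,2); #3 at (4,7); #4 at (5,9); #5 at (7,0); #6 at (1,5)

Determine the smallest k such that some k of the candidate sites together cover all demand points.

Coverage sets (demand points within 4 of each site):
  W1: {#2, #6}
  W2: {#1, #2, #3, #5, #6}
  W3: {#2, #5, #6}
  W4: {#1, #2, #3, #4, #6}
  W5: {#2, #6}
No single site covers all 6 demand points.
But {W2, W4} covers everything, so the minimum is 2.

2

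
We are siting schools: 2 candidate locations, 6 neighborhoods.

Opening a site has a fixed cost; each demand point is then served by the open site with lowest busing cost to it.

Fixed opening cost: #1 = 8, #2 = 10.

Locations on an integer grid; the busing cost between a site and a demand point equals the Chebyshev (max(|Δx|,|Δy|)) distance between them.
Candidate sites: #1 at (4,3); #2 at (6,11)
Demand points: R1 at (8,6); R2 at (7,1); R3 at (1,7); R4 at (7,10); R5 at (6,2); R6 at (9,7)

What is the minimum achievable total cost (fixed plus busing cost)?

Open {#1}: assign each demand point to its cheapest open site.
  R1→#1 4, R2→#1 3, R3→#1 4, R4→#1 7, R5→#1 2, R6→#1 5
  busing cost 25, fixed 8 → total 33.
Compare {#1, #2}: busing cost 18 + fixed 18 = 36.
Compare {#2}: busing cost 34 + fixed 10 = 44.

33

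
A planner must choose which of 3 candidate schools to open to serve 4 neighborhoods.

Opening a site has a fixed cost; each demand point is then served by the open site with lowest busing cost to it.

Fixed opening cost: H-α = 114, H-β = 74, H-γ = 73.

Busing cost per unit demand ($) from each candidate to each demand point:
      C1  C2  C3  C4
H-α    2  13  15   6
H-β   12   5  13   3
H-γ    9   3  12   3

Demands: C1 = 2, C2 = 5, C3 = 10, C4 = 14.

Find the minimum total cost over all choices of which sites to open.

Open {H-γ}: assign each demand point to its cheapest open site.
  C1→H-γ 2×9=18, C2→H-γ 5×3=15, C3→H-γ 10×12=120, C4→H-γ 14×3=42
  busing cost 195, fixed 73 → total 268.
Compare {H-β}: busing cost 221 + fixed 74 = 295.
Compare {H-β, H-γ}: busing cost 195 + fixed 147 = 342.
Compare {H-α, H-γ}: busing cost 181 + fixed 187 = 368.
All other subsets cost ≥ 295. Minimum total cost: 268.

268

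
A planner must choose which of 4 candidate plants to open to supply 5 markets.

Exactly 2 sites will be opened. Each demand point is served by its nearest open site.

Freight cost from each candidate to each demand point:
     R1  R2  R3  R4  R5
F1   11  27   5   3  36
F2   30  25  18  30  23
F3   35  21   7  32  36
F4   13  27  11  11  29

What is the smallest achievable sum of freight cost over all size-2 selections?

67

Open {F1, F2}.
  R1→F1 11, R2→F2 25, R3→F1 5, R4→F1 3, R5→F2 23  ⇒ total 67.
Compare {F1, F4}: total 75.
Compare {F1, F3}: total 76.
No size-2 selection does better; minimum is 67.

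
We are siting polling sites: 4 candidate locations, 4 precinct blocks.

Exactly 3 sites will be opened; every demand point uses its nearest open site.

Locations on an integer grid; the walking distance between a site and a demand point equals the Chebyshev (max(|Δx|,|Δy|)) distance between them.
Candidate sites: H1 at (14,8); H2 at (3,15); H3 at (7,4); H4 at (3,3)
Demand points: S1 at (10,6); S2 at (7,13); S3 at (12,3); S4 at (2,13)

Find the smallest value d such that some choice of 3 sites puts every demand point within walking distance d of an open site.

Open {H1, H2, H3}.
  Farthest demand point is S3 at walking distance 5 (to H1); all others are ≤ 5.
With {H1, H2, H4} the worst case is 5.
With {H2, H3, H4} the worst case is 5.
No size-3 selection achieves below 5.

5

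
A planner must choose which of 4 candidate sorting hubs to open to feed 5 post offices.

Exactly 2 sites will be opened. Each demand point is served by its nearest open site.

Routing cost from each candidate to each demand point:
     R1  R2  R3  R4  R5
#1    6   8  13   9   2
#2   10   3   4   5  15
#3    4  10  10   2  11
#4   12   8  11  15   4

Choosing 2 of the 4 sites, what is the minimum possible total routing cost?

Open {#1, #2}.
  R1→#1 6, R2→#2 3, R3→#2 4, R4→#2 5, R5→#1 2  ⇒ total 20.
Compare {#2, #3}: total 24.
Compare {#1, #3}: total 26.
No size-2 selection does better; minimum is 20.

20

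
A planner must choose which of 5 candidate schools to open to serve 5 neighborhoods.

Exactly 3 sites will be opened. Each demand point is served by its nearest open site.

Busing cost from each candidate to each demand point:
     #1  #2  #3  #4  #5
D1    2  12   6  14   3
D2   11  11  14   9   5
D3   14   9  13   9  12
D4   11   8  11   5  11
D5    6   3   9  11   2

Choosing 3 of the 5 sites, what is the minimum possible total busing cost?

18

Open {D1, D4, D5}.
  #1→D1 2, #2→D5 3, #3→D1 6, #4→D4 5, #5→D5 2  ⇒ total 18.
Compare {D1, D2, D5}: total 22.
Compare {D1, D3, D5}: total 22.
No size-3 selection does better; minimum is 18.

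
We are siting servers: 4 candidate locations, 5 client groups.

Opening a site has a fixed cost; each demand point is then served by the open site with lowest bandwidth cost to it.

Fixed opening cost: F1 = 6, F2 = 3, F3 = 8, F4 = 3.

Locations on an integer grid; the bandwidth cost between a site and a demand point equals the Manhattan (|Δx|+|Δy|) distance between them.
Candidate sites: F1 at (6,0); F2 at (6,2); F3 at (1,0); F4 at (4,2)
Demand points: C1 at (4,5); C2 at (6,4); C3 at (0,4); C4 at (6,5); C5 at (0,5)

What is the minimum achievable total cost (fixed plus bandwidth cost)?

Open {F2, F4}: assign each demand point to its cheapest open site.
  C1→F4 3, C2→F2 2, C3→F4 6, C4→F2 3, C5→F4 7
  bandwidth cost 21, fixed 6 → total 27.
Compare {F4}: bandwidth cost 25 + fixed 3 = 28.
Compare {F2}: bandwidth cost 27 + fixed 3 = 30.
Compare {F2, F3}: bandwidth cost 21 + fixed 11 = 32.
All other subsets cost ≥ 28. Minimum total cost: 27.

27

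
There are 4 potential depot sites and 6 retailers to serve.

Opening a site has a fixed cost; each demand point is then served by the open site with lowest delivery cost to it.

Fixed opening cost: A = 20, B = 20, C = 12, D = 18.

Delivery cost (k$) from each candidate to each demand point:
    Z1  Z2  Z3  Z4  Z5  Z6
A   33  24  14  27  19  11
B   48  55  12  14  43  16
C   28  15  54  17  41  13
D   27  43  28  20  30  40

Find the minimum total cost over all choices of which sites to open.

Open {A, C}: assign each demand point to its cheapest open site.
  Z1→C 28, Z2→C 15, Z3→A 14, Z4→C 17, Z5→A 19, Z6→A 11
  delivery cost 104, fixed 32 → total 136.
Compare {A}: delivery cost 128 + fixed 20 = 148.
Compare {A, B, C}: delivery cost 99 + fixed 52 = 151.
Compare {A, B}: delivery cost 113 + fixed 40 = 153.
All other subsets cost ≥ 148. Minimum total cost: 136.

136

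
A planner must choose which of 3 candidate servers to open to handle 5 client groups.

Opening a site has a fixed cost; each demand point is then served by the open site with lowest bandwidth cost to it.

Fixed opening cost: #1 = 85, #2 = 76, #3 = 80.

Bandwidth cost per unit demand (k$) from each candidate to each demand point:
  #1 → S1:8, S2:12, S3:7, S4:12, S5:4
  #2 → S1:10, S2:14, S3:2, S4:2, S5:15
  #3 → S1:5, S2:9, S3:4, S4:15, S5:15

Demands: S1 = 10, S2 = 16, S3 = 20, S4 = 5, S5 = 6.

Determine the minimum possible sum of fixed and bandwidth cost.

490

Open {#2, #3}: assign each demand point to its cheapest open site.
  S1→#3 10×5=50, S2→#3 16×9=144, S3→#2 20×2=40, S4→#2 5×2=10, S5→#2 6×15=90
  bandwidth cost 334, fixed 156 → total 490.
Compare {#1, #2}: bandwidth cost 346 + fixed 161 = 507.
Compare {#1, #2, #3}: bandwidth cost 268 + fixed 241 = 509.
Compare {#3}: bandwidth cost 439 + fixed 80 = 519.
All other subsets cost ≥ 507. Minimum total cost: 490.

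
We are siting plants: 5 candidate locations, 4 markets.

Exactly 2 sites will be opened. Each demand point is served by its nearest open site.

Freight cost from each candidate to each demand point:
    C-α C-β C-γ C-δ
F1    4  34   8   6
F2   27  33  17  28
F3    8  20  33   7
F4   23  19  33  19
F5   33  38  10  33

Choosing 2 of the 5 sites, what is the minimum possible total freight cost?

Open {F1, F4}.
  C-α→F1 4, C-β→F4 19, C-γ→F1 8, C-δ→F1 6  ⇒ total 37.
Compare {F1, F3}: total 38.
Compare {F3, F5}: total 45.
No size-2 selection does better; minimum is 37.

37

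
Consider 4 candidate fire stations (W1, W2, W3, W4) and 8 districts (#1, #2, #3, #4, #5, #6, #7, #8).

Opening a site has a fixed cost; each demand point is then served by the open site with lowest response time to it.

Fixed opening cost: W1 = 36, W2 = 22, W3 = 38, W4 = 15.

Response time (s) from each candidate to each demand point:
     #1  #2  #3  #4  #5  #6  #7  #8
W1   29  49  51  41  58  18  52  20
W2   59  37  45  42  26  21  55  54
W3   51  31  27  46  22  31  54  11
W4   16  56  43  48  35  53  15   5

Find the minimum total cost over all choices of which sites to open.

242

Open {W2, W4}: assign each demand point to its cheapest open site.
  #1→W4 16, #2→W2 37, #3→W4 43, #4→W2 42, #5→W2 26, #6→W2 21, #7→W4 15, #8→W4 5
  response time 205, fixed 37 → total 242.
Compare {W3, W4}: response time 193 + fixed 53 = 246.
Compare {W2, W3, W4}: response time 179 + fixed 75 = 254.
Compare {W1, W3, W4}: response time 175 + fixed 89 = 264.
All other subsets cost ≥ 246. Minimum total cost: 242.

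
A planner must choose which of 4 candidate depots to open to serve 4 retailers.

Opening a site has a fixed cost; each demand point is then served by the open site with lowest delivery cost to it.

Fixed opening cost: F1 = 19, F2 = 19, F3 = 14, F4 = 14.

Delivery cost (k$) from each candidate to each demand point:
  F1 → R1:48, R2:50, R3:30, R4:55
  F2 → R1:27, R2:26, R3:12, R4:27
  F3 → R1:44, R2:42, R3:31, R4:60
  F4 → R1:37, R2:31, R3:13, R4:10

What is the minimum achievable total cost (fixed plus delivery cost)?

Open {F4}: assign each demand point to its cheapest open site.
  R1→F4 37, R2→F4 31, R3→F4 13, R4→F4 10
  delivery cost 91, fixed 14 → total 105.
Compare {F2, F4}: delivery cost 75 + fixed 33 = 108.
Compare {F2}: delivery cost 92 + fixed 19 = 111.
Compare {F3, F4}: delivery cost 91 + fixed 28 = 119.
All other subsets cost ≥ 108. Minimum total cost: 105.

105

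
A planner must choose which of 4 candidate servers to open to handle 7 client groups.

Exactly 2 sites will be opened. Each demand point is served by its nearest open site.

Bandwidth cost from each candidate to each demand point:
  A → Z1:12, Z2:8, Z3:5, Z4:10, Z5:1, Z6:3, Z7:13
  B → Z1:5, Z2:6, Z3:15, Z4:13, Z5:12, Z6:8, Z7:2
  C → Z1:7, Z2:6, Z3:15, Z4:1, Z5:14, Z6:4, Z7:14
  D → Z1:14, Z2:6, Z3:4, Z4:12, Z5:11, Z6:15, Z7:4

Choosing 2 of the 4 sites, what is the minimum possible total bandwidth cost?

Open {A, B}.
  Z1→B 5, Z2→B 6, Z3→A 5, Z4→A 10, Z5→A 1, Z6→A 3, Z7→B 2  ⇒ total 32.
Compare {A, C}: total 36.
Compare {C, D}: total 37.
No size-2 selection does better; minimum is 32.

32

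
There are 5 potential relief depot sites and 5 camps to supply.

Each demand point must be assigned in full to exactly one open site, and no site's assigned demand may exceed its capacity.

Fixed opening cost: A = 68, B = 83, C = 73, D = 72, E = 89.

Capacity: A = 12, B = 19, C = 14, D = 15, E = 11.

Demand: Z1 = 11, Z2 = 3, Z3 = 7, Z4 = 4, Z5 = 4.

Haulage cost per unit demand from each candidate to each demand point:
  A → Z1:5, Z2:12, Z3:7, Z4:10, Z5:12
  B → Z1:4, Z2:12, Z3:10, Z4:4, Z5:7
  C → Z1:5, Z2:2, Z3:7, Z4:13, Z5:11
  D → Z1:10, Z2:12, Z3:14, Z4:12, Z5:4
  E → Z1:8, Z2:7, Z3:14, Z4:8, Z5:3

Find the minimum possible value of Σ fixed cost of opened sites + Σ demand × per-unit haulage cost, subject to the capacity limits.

299

Open {B, C}; cheapest assignment that respects the capacities:
  B (cap 19, load 19): Z1, Z4, Z5 — cost 11×4 + 4×4 + 4×7 = 88
  C (cap 14, load 10): Z2, Z3 — cost 3×2 + 7×7 = 55
  Shipping 143, fixed 156 → total 299.
  Any other capacity-feasible assignment to {B, C} ships for at least 143.
Compare {A, B}: its best feasible assignment gives total 324.
Compare {B, E}: its best feasible assignment gives total 351.
Every other set of open sites that can feasibly serve all demand totals ≥ 324 even under its best assignment. Minimum: 299.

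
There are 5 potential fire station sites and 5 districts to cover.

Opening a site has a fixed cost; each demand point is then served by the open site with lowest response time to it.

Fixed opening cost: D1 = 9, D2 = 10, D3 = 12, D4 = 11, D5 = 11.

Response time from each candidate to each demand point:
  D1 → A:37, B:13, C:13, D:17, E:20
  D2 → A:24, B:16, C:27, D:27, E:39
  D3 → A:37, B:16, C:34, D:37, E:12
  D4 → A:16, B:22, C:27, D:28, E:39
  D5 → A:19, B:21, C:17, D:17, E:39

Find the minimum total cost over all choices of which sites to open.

Open {D1, D4}: assign each demand point to its cheapest open site.
  A→D4 16, B→D1 13, C→D1 13, D→D1 17, E→D1 20
  response time 79, fixed 20 → total 99.
Compare {D1, D5}: response time 82 + fixed 20 = 102.
Compare {D1, D3, D4}: response time 71 + fixed 32 = 103.
Compare {D3, D5}: response time 81 + fixed 23 = 104.
All other subsets cost ≥ 102. Minimum total cost: 99.

99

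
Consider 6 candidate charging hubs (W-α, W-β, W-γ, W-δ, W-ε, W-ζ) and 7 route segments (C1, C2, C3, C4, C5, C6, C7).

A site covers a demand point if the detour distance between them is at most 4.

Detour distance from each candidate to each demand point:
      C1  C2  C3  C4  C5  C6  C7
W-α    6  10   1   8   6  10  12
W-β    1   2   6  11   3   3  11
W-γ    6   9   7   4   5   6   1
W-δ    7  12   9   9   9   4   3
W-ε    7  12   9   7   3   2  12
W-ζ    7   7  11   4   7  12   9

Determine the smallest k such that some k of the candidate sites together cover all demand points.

3

Coverage sets (demand points within 4 of each site):
  W-α: {C3}
  W-β: {C1, C2, C5, C6}
  W-γ: {C4, C7}
  W-δ: {C6, C7}
  W-ε: {C5, C6}
  W-ζ: {C4}
No 2 sites suffice: every size-2 union leaves at least one demand point uncovered.
But {W-α, W-β, W-γ} covers everything, so the minimum is 3.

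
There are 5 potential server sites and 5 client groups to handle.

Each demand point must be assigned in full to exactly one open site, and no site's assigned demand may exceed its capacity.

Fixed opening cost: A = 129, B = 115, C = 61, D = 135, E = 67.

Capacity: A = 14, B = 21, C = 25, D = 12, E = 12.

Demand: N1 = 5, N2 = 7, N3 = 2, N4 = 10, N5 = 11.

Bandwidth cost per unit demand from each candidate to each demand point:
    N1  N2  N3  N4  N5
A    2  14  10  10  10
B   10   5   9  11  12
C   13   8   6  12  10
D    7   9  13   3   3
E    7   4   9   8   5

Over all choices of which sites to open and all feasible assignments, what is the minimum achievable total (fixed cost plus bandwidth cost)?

Open {C, E}; cheapest assignment that respects the capacities:
  C (cap 25, load 23): N3, N4, N5 — cost 2×6 + 10×12 + 11×10 = 242
  E (cap 12, load 12): N1, N2 — cost 5×7 + 7×4 = 63
  Shipping 305, fixed 128 → total 433.
  Any other capacity-feasible assignment to {C, E} ships for at least 305.
Compare {C, D}: its best feasible assignment gives total 469.
Compare {C, D, E}: its best feasible assignment gives total 478.
Every other set of open sites that can feasibly serve all demand totals ≥ 469 even under its best assignment. Minimum: 433.

433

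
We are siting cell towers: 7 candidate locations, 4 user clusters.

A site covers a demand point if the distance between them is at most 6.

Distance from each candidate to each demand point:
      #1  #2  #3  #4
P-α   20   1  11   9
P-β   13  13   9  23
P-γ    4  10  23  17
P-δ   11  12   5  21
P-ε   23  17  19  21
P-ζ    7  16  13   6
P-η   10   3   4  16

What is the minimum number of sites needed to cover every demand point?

Coverage sets (demand points within 6 of each site):
  P-α: {#2}
  P-β: {}
  P-γ: {#1}
  P-δ: {#3}
  P-ε: {}
  P-ζ: {#4}
  P-η: {#2, #3}
No 2 sites suffice: every size-2 union leaves at least one demand point uncovered.
But {P-γ, P-ζ, P-η} covers everything, so the minimum is 3.

3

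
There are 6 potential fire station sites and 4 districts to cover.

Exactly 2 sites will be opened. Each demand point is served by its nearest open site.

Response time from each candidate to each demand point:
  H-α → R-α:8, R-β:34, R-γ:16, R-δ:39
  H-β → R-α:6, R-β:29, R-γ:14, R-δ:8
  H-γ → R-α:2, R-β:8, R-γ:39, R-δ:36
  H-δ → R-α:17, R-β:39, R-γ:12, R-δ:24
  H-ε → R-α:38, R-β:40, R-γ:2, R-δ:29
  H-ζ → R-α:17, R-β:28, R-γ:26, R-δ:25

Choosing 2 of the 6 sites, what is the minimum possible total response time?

32

Open {H-β, H-γ}.
  R-α→H-γ 2, R-β→H-γ 8, R-γ→H-β 14, R-δ→H-β 8  ⇒ total 32.
Compare {H-γ, H-ε}: total 41.
Compare {H-β, H-ε}: total 45.
No size-2 selection does better; minimum is 32.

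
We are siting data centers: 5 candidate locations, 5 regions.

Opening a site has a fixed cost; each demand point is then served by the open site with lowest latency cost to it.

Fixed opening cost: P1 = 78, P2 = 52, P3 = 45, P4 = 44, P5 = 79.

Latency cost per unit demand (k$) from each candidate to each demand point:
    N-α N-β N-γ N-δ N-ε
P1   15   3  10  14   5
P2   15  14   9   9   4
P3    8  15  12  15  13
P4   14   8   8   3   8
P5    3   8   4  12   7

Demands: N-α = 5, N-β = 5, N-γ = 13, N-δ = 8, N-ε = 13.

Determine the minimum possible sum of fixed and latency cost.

Open {P4, P5}: assign each demand point to its cheapest open site.
  N-α→P5 5×3=15, N-β→P4 5×8=40, N-γ→P5 13×4=52, N-δ→P4 8×3=24, N-ε→P5 13×7=91
  latency cost 222, fixed 123 → total 345.
Compare {P2, P4, P5}: latency cost 183 + fixed 175 = 358.
Compare {P2, P5}: latency cost 231 + fixed 131 = 362.
Compare {P1, P4, P5}: latency cost 171 + fixed 201 = 372.
All other subsets cost ≥ 358. Minimum total cost: 345.

345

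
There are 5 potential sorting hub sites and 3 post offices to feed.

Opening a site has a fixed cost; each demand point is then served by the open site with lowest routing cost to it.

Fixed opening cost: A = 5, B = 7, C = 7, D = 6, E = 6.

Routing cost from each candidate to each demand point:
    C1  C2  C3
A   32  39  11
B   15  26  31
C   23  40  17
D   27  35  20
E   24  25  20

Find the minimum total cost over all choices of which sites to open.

64

Open {A, B}: assign each demand point to its cheapest open site.
  C1→B 15, C2→B 26, C3→A 11
  routing cost 52, fixed 12 → total 64.
Compare {A, B, E}: routing cost 51 + fixed 18 = 69.
Compare {A, B, D}: routing cost 52 + fixed 18 = 70.
Compare {A, E}: routing cost 60 + fixed 11 = 71.
All other subsets cost ≥ 69. Minimum total cost: 64.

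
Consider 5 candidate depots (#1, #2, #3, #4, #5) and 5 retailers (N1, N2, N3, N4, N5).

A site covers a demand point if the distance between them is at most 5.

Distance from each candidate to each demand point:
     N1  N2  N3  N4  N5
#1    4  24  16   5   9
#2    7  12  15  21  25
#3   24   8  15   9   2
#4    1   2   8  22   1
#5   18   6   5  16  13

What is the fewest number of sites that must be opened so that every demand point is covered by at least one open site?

Coverage sets (demand points within 5 of each site):
  #1: {N1, N4}
  #2: {}
  #3: {N5}
  #4: {N1, N2, N5}
  #5: {N3}
No 2 sites suffice: every size-2 union leaves at least one demand point uncovered.
But {#1, #4, #5} covers everything, so the minimum is 3.

3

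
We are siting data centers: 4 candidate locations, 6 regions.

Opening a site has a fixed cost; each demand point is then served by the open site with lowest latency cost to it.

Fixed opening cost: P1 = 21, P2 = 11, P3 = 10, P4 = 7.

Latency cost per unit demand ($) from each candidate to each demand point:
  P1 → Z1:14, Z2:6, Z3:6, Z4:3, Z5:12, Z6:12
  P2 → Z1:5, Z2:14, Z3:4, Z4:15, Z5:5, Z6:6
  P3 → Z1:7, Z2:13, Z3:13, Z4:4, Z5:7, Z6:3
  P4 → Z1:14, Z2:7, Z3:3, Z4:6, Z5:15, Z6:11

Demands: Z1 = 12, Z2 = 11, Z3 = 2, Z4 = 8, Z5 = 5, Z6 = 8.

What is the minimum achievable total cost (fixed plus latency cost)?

Open {P1, P2, P3}: assign each demand point to its cheapest open site.
  Z1→P2 12×5=60, Z2→P1 11×6=66, Z3→P2 2×4=8, Z4→P1 8×3=24, Z5→P2 5×5=25, Z6→P3 8×3=24
  latency cost 207, fixed 42 → total 249.
Compare {P2, P3, P4}: latency cost 224 + fixed 28 = 252.
Compare {P1, P2, P3, P4}: latency cost 205 + fixed 49 = 254.
Compare {P1, P2}: latency cost 231 + fixed 32 = 263.
All other subsets cost ≥ 252. Minimum total cost: 249.

249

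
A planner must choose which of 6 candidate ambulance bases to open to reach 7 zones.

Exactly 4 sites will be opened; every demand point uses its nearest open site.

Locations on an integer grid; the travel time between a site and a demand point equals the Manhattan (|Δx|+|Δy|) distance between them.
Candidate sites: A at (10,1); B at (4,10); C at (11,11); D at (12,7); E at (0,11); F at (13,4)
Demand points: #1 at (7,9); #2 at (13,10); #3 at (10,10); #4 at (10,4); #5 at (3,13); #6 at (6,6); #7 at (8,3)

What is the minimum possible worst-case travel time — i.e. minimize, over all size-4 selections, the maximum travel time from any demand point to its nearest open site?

6

Open {A, B, C, D}.
  Farthest demand point is #6 at travel time 6 (to B); all others are ≤ 6.
With {A, B, C, E} the worst case is 6.
With {A, B, C, F} the worst case is 6.
No size-4 selection achieves below 6.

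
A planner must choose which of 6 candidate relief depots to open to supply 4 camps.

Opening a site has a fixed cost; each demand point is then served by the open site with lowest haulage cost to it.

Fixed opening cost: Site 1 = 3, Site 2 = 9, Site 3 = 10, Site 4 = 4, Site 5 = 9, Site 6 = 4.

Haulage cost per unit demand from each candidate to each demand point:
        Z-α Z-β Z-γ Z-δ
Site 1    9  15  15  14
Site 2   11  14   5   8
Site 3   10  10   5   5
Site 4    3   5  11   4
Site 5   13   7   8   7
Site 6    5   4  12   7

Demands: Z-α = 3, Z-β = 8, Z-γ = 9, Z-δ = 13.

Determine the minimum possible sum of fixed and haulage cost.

Open {Site 2, Site 4, Site 6}: assign each demand point to its cheapest open site.
  Z-α→Site 4 3×3=9, Z-β→Site 6 8×4=32, Z-γ→Site 2 9×5=45, Z-δ→Site 4 13×4=52
  haulage cost 138, fixed 17 → total 155.
Compare {Site 3, Site 4, Site 6}: haulage cost 138 + fixed 18 = 156.
Compare {Site 1, Site 2, Site 4, Site 6}: haulage cost 138 + fixed 20 = 158.
Compare {Site 2, Site 4}: haulage cost 146 + fixed 13 = 159.
All other subsets cost ≥ 156. Minimum total cost: 155.

155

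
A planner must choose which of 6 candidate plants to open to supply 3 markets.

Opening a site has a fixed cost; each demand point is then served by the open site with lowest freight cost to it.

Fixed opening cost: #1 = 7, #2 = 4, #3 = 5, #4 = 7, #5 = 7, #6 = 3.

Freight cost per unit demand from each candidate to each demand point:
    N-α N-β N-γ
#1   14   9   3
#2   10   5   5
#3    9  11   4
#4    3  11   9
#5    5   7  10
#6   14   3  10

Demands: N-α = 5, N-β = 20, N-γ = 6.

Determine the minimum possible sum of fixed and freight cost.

Open {#1, #4, #6}: assign each demand point to its cheapest open site.
  N-α→#4 5×3=15, N-β→#6 20×3=60, N-γ→#1 6×3=18
  freight cost 93, fixed 17 → total 110.
Compare {#3, #4, #6}: freight cost 99 + fixed 15 = 114.
Compare {#1, #2, #4, #6}: freight cost 93 + fixed 21 = 114.
Compare {#1, #3, #4, #6}: freight cost 93 + fixed 22 = 115.
All other subsets cost ≥ 114. Minimum total cost: 110.

110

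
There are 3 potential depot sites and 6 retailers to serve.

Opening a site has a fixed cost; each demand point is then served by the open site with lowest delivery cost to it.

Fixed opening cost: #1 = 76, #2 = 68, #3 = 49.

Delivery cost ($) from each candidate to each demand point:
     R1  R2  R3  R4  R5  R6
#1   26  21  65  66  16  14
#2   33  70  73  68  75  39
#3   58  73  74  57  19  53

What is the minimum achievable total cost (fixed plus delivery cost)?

Open {#1}: assign each demand point to its cheapest open site.
  R1→#1 26, R2→#1 21, R3→#1 65, R4→#1 66, R5→#1 16, R6→#1 14
  delivery cost 208, fixed 76 → total 284.
Compare {#1, #3}: delivery cost 199 + fixed 125 = 324.
Compare {#1, #2}: delivery cost 208 + fixed 144 = 352.
Compare {#3}: delivery cost 334 + fixed 49 = 383.
All other subsets cost ≥ 324. Minimum total cost: 284.

284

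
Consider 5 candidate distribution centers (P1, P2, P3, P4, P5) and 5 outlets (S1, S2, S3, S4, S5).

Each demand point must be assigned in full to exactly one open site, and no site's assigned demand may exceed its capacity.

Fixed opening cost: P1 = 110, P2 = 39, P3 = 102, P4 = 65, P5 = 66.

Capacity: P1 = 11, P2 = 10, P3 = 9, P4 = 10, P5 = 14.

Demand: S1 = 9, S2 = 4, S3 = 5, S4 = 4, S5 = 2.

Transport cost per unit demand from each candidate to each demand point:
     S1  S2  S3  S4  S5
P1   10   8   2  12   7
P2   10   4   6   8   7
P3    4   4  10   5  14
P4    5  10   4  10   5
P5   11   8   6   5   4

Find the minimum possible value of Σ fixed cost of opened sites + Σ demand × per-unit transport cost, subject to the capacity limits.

Open {P2, P4, P5}; cheapest assignment that respects the capacities:
  P2 (cap 10, load 9): S2, S3 — cost 4×4 + 5×6 = 46
  P4 (cap 10, load 9): S1 — cost 9×5 = 45
  P5 (cap 14, load 6): S4, S5 — cost 4×5 + 2×4 = 28
  Shipping 119, fixed 170 → total 289.
  Any other capacity-feasible assignment to {P2, P4, P5} ships for at least 119.
Compare {P2, P5}: its best feasible assignment gives total 296.
Compare {P2, P3, P5}: its best feasible assignment gives total 317.
Every other set of open sites that can feasibly serve all demand totals ≥ 296 even under its best assignment. Minimum: 289.

289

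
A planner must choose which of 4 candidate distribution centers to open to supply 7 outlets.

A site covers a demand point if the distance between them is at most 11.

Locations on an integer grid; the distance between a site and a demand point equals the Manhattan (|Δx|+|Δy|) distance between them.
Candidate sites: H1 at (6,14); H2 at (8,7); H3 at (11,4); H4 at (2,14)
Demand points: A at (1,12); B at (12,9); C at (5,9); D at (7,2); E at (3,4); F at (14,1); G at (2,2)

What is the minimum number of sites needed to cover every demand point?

Coverage sets (demand points within 11 of each site):
  H1: {A, B, C}
  H2: {B, C, D, E, G}
  H3: {B, C, D, E, F, G}
  H4: {A, C, E}
No single site covers all 7 demand points.
But {H1, H3} covers everything, so the minimum is 2.

2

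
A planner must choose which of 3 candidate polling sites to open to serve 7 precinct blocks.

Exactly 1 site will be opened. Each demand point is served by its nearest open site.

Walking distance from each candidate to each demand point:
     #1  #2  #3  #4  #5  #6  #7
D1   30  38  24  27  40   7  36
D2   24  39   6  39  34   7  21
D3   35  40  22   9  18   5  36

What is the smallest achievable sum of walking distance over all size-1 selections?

Open {D3}.
  #1→D3 35, #2→D3 40, #3→D3 22, #4→D3 9, #5→D3 18, #6→D3 5, #7→D3 36  ⇒ total 165.
Compare {D2}: total 170.
Compare {D1}: total 202.

165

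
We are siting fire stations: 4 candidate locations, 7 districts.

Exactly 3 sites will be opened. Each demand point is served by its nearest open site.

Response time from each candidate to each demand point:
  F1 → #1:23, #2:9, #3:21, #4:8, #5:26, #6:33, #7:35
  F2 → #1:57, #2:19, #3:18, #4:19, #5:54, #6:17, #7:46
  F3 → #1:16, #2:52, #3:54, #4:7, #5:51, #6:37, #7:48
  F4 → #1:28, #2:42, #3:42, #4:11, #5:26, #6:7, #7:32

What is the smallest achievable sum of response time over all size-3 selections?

118

Open {F1, F3, F4}.
  #1→F3 16, #2→F1 9, #3→F1 21, #4→F3 7, #5→F1 26, #6→F4 7, #7→F4 32  ⇒ total 118.
Compare {F1, F2, F4}: total 123.
Compare {F2, F3, F4}: total 125.
No size-3 selection does better; minimum is 118.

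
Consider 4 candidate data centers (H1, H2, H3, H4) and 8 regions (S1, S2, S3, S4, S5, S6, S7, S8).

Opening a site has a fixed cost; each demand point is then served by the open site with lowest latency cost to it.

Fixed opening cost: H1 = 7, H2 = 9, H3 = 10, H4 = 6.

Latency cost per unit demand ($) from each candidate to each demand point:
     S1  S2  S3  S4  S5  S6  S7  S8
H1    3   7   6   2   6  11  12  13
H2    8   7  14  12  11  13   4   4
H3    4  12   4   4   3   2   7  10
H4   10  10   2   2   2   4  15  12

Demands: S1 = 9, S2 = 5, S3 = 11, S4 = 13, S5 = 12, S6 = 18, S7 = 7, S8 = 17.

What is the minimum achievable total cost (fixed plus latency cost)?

Open {H1, H2, H3, H4}: assign each demand point to its cheapest open site.
  S1→H1 9×3=27, S2→H1 5×7=35, S3→H4 11×2=22, S4→H1 13×2=26, S5→H4 12×2=24, S6→H3 18×2=36, S7→H2 7×4=28, S8→H2 17×4=68
  latency cost 266, fixed 32 → total 298.
Compare {H2, H3, H4}: latency cost 275 + fixed 25 = 300.
Compare {H1, H2, H4}: latency cost 302 + fixed 22 = 324.
Compare {H1, H2, H3}: latency cost 300 + fixed 26 = 326.
All other subsets cost ≥ 300. Minimum total cost: 298.

298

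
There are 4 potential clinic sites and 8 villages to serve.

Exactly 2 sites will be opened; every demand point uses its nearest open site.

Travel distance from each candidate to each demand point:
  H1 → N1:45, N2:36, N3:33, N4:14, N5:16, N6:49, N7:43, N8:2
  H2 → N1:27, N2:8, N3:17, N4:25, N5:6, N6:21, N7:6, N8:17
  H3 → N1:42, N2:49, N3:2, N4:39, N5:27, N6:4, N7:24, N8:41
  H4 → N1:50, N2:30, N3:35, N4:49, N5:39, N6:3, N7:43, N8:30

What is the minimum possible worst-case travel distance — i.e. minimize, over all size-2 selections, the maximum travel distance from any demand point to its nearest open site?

Open {H1, H2}.
  Farthest demand point is N1 at travel distance 27 (to H2); all others are ≤ 27.
With {H2, H3} the worst case is 27.
With {H2, H4} the worst case is 27.
No size-2 selection achieves below 27.

27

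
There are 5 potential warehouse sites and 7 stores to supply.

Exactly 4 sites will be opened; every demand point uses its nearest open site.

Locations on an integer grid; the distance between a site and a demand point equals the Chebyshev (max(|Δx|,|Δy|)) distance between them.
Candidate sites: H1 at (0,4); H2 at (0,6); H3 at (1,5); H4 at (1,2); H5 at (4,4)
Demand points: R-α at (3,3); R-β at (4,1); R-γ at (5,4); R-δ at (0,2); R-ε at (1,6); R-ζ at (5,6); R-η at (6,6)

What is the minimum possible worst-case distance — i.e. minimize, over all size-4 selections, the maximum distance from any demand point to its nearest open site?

Open {H1, H2, H3, H5}.
  Farthest demand point is R-β at distance 3 (to H5); all others are ≤ 3.
With {H1, H2, H4, H5} the worst case is 3.
With {H1, H3, H4, H5} the worst case is 3.
No size-4 selection achieves below 3.

3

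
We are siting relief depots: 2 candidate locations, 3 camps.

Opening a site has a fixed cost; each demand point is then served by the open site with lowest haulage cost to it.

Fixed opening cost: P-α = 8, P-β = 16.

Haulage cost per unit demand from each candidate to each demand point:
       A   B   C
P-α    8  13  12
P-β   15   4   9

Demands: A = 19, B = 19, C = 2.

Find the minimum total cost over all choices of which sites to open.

Open {P-α, P-β}: assign each demand point to its cheapest open site.
  A→P-α 19×8=152, B→P-β 19×4=76, C→P-β 2×9=18
  haulage cost 246, fixed 24 → total 270.
Compare {P-β}: haulage cost 379 + fixed 16 = 395.
Compare {P-α}: haulage cost 423 + fixed 8 = 431.

270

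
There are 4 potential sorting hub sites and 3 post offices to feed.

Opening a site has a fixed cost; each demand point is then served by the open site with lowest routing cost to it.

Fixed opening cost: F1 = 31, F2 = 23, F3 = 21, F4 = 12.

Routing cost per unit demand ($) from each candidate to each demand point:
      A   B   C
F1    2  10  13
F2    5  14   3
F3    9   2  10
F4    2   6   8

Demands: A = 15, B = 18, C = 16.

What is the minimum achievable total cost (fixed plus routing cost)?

170

Open {F2, F3, F4}: assign each demand point to its cheapest open site.
  A→F4 15×2=30, B→F3 18×2=36, C→F2 16×3=48
  routing cost 114, fixed 56 → total 170.
Compare {F1, F2, F3}: routing cost 114 + fixed 75 = 189.
Compare {F1, F2, F3, F4}: routing cost 114 + fixed 87 = 201.
Compare {F2, F3}: routing cost 159 + fixed 44 = 203.
All other subsets cost ≥ 189. Minimum total cost: 170.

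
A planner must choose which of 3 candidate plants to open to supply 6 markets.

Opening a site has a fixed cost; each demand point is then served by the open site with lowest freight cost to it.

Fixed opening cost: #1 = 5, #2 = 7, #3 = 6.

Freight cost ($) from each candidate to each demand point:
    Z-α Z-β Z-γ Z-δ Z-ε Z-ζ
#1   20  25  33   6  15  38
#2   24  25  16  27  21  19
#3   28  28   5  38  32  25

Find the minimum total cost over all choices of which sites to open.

Open {#1, #3}: assign each demand point to its cheapest open site.
  Z-α→#1 20, Z-β→#1 25, Z-γ→#3 5, Z-δ→#1 6, Z-ε→#1 15, Z-ζ→#3 25
  freight cost 96, fixed 11 → total 107.
Compare {#1, #2, #3}: freight cost 90 + fixed 18 = 108.
Compare {#1, #2}: freight cost 101 + fixed 12 = 113.
Compare {#2, #3}: freight cost 121 + fixed 13 = 134.
All other subsets cost ≥ 108. Minimum total cost: 107.

107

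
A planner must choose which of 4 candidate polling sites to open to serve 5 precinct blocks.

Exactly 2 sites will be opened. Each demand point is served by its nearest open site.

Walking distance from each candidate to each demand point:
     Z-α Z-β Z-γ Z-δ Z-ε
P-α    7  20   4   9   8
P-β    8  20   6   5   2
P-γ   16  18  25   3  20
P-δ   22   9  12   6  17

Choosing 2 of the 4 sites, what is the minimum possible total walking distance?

30

Open {P-β, P-δ}.
  Z-α→P-β 8, Z-β→P-δ 9, Z-γ→P-β 6, Z-δ→P-β 5, Z-ε→P-β 2  ⇒ total 30.
Compare {P-α, P-δ}: total 34.
Compare {P-β, P-γ}: total 37.
No size-2 selection does better; minimum is 30.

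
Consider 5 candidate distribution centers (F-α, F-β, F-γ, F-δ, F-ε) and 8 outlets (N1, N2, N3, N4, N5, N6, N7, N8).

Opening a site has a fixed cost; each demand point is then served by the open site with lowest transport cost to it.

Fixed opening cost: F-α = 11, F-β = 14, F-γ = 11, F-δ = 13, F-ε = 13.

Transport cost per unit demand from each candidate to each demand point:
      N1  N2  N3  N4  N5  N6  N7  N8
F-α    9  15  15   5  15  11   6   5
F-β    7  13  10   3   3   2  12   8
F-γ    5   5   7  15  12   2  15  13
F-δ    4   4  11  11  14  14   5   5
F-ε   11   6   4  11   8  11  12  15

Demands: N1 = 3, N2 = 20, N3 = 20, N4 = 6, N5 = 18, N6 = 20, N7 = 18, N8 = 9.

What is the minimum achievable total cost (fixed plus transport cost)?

Open {F-β, F-δ, F-ε}: assign each demand point to its cheapest open site.
  N1→F-δ 3×4=12, N2→F-δ 20×4=80, N3→F-ε 20×4=80, N4→F-β 6×3=18, N5→F-β 18×3=54, N6→F-β 20×2=40, N7→F-δ 18×5=90, N8→F-δ 9×5=45
  transport cost 419, fixed 40 → total 459.
Compare {F-α, F-β, F-δ, F-ε}: transport cost 419 + fixed 51 = 470.
Compare {F-β, F-γ, F-δ, F-ε}: transport cost 419 + fixed 51 = 470.
Compare {F-α, F-β, F-γ, F-δ, F-ε}: transport cost 419 + fixed 62 = 481.
All other subsets cost ≥ 470. Minimum total cost: 459.

459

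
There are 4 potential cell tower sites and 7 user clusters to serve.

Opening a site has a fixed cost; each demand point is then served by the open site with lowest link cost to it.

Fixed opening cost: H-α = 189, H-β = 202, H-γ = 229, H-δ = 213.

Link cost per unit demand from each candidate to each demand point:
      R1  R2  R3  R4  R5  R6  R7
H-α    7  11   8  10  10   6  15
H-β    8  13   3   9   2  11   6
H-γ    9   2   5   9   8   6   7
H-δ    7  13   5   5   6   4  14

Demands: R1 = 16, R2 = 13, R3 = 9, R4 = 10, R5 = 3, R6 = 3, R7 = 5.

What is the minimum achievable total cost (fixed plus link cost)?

Open {H-γ}: assign each demand point to its cheapest open site.
  R1→H-γ 16×9=144, R2→H-γ 13×2=26, R3→H-γ 9×5=45, R4→H-γ 10×9=90, R5→H-γ 3×8=24, R6→H-γ 3×6=18, R7→H-γ 5×7=35
  link cost 382, fixed 229 → total 611.
Compare {H-β}: link cost 483 + fixed 202 = 685.
Compare {H-δ}: link cost 476 + fixed 213 = 689.
Compare {H-α}: link cost 550 + fixed 189 = 739.
All other subsets cost ≥ 685. Minimum total cost: 611.

611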